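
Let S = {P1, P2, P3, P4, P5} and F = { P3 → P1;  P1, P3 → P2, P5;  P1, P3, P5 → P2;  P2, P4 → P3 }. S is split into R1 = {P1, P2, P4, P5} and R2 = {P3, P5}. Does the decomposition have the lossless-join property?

Common attributes: R1 ∩ R2 = {P5}.
No dependency enlarges {P5}, so (P5)⁺ = {P5}.
The closure contains neither all of R1 = {P1, P2, P4, P5} nor all of R2 = {P3, P5}, so the common attributes are not a superkey of either fragment. The join is lossy.

No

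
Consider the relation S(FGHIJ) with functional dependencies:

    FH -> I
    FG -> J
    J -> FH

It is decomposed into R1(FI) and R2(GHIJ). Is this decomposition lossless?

Common attributes: R1 ∩ R2 = {I}.
No dependency enlarges {I}, so (I)⁺ = {I}.
The closure contains neither all of R1 = {FI} nor all of R2 = {GHIJ}, so the common attributes are not a superkey of either fragment. The join is lossy.

No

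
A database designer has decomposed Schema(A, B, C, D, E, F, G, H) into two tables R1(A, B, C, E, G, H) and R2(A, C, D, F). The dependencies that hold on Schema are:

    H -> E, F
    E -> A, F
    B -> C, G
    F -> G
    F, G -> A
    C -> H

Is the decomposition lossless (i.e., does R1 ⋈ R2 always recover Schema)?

Common attributes: R1 ∩ R2 = {A, C}.
Closure of {A, C}: C → H applies, adding H; H → E, F applies, adding E, F; F → G applies, adding G. So (A, C)⁺ = {A, C, E, F, G, H}.
The closure contains neither all of R1 = {A, B, C, E, G, H} nor all of R2 = {A, C, D, F}, so the common attributes are not a superkey of either fragment. The join is lossy.

No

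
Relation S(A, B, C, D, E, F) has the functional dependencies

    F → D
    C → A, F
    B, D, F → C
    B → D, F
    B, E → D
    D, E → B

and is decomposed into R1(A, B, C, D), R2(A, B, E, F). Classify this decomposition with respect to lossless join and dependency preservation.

Lossless test: (A, B)⁺ = {A, B, C, D, F}, which contains all of one fragment — lossless.
Dependency preservation: the restricted closure of {F} across the fragments never reaches {D}, so F → D cannot be enforced without a join — not preserved.

lossless but not dependency-preserving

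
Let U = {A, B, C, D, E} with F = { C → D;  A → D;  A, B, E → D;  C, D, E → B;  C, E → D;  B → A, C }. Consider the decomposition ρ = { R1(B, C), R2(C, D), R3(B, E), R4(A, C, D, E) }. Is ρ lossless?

Yes

Chase test. Columns are A, B, C, D, E; row i has aⱼ where attribute j ∈ Ri, else bᵢⱼ.
Initial tableau (one row per fragment):
  row 1: b11 a2 a3 b14 b15
  row 2: b21 b22 a3 a4 b25
  row 3: b31 a2 b33 b34 a5
  row 4: a1 b42 a3 a4 a5
Rows 1 and 2 agree on C; apply C→D and equate their D entries.
Rows 1 and 3 agree on B; apply B→A, C and equate their A, C entries.
Rows 1 and 3 agree on C; apply C→D and equate their D entries.
Rows 3 and 4 agree on C, D, E; apply C, D, E→B and equate their B entries.
Rows 1 and 4 agree on B; apply B→A, C and equate their A, C entries.
Row 3 is now all distinguished symbols — the join is lossless.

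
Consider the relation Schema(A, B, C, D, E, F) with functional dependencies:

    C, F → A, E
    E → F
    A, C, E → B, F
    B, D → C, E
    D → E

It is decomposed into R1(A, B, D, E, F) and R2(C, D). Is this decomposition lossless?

No

Common attributes: R1 ∩ R2 = {D}.
Closure of {D}: D → E applies, adding E; E → F applies, adding F. So (D)⁺ = {D, E, F}.
The closure contains neither all of R1 = {A, B, D, E, F} nor all of R2 = {C, D}, so the common attributes are not a superkey of either fragment. The join is lossy.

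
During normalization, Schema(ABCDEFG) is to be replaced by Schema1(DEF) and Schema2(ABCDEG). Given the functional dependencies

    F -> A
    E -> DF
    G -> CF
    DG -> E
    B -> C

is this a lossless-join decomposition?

Yes

Common attributes: Schema1 ∩ Schema2 = {DE}.
Closure of {DE}: E → DF applies, adding F; F → A applies, adding A. So (DE)⁺ = {ADEF}.
This closure contains every attribute of Schema1, so Schema1 ∩ Schema2 → Schema1. The join is lossless.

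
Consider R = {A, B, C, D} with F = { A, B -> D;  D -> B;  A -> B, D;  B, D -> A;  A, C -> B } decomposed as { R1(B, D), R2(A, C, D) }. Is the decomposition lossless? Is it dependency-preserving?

Lossless test: (D)⁺ = {A, B, D}, which contains all of one fragment — lossless.
Dependency preservation: A, B → D; A → B, D; B, D → A; A, C → B are not contained in any single fragment, but the restricted closure of each left-hand side across the fragments still reaches the right-hand side; the remaining FDs each lie inside some fragment. All dependencies are preserved.

lossless and dependency-preserving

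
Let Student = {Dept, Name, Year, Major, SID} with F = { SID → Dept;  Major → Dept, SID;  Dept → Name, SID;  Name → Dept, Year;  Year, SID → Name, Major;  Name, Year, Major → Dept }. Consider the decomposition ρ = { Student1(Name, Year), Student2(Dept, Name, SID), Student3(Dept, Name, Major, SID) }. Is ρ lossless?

Chase test. Columns are Dept, Name, Year, Major, SID; row i has aⱼ where attribute j ∈ Studenti, else bᵢⱼ.
Initial tableau (one row per fragment):
  row 1: b11 a2 a3 b14 b15
  row 2: a1 a2 b23 b24 a5
  row 3: a1 a2 b33 a4 a5
Rows 1 and 2 agree on Name; apply Name→Dept, Year and equate their Dept, Year entries.
Rows 1 and 3 agree on Name; apply Name→Dept, Year and equate their Dept, Year entries.
Rows 2 and 3 agree on Year, SID; apply Year, SID→Name, Major and equate their Name, Major entries.
Rows 1 and 2 agree on Dept; apply Dept→Name, SID and equate their Name, SID entries.
Rows 1 and 2 agree on Year, SID; apply Year, SID→Name, Major and equate their Name, Major entries.
Row 1 is now all distinguished symbols — the join is lossless.

Yes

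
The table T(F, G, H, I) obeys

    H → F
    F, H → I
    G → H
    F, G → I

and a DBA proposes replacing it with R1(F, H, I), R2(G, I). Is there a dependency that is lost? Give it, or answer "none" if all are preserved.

Check G → H: no single fragment contains all of {G, H}, and the restricted closure of {G} across the fragments never reaches {H}.
H → F is preserved.
F, H → I is preserved.
F, G → I is preserved.

G → H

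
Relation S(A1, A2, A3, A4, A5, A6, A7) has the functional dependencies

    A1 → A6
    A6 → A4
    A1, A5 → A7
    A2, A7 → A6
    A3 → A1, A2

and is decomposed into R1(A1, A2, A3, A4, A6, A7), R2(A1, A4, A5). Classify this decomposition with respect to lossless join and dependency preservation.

lossy and not dependency-preserving

Lossless test: (A1, A4)⁺ = {A1, A4, A6}, which is a superkey of neither fragment — lossy.
Dependency preservation: the restricted closure of {A1, A5} across the fragments never reaches {A7}, so A1, A5 → A7 cannot be enforced without a join — not preserved.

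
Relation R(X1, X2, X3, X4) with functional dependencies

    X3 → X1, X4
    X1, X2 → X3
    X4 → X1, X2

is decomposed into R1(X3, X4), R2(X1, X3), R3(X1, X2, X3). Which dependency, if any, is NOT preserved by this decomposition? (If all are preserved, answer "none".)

none

X3 → X1, X4: restricted closure across fragments reaches X1, X4.
X1, X2 → X3 lies within R3.
X4 → X1, X2: restricted closure across fragments reaches X1, X2.
Every dependency is enforceable on the fragments, so the decomposition is dependency-preserving.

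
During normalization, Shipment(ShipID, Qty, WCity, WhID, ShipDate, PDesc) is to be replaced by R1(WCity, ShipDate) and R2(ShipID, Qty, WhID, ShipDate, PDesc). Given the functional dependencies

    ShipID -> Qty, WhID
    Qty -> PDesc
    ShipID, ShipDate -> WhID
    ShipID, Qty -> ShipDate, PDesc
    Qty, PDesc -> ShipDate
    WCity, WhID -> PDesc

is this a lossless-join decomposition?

Common attributes: R1 ∩ R2 = {ShipDate}.
No dependency enlarges {ShipDate}, so (ShipDate)⁺ = {ShipDate}.
The closure contains neither all of R1 = {WCity, ShipDate} nor all of R2 = {ShipID, Qty, WhID, ShipDate, PDesc}, so the common attributes are not a superkey of either fragment. The join is lossy.

No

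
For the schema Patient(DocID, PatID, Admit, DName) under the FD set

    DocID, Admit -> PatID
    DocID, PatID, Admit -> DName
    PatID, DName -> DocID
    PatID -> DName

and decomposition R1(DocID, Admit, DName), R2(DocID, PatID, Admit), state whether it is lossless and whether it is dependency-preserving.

Lossless test: (DocID, Admit)⁺ = {DocID, PatID, Admit, DName}, which contains all of one fragment — lossless.
Dependency preservation: the restricted closure of {PatID} across the fragments never reaches {DName}, so PatID → DName cannot be enforced without a join — not preserved.

lossless but not dependency-preserving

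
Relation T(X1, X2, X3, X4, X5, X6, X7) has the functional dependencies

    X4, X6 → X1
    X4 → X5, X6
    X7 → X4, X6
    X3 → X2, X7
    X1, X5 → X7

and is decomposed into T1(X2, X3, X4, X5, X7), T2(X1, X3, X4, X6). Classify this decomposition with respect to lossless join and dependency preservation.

lossless but not dependency-preserving

Lossless test: (X3, X4)⁺ = {X1, X2, X3, X4, X5, X6, X7}, which contains all of one fragment — lossless.
Dependency preservation: the restricted closure of {X1, X5} across the fragments never reaches {X7}, so X1, X5 → X7 cannot be enforced without a join — not preserved.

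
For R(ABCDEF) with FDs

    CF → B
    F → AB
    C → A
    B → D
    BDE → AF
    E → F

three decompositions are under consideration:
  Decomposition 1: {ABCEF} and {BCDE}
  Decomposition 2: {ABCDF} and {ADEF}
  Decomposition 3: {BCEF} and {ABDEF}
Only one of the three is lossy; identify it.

Decomposition 2

Decomposition 1: common = {BCE}, closure = {ABCDEF} → lossless.
Decomposition 2: common = {ADF}, closure = {ABDF} → lossy.
Decomposition 3: common = {BEF}, closure = {ABDEF} → lossless.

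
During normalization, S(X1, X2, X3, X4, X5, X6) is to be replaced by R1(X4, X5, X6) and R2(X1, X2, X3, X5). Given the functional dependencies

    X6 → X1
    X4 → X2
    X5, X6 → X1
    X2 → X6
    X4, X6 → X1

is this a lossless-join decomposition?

No

Common attributes: R1 ∩ R2 = {X5}.
No dependency enlarges {X5}, so (X5)⁺ = {X5}.
The closure contains neither all of R1 = {X4, X5, X6} nor all of R2 = {X1, X2, X3, X5}, so the common attributes are not a superkey of either fragment. The join is lossy.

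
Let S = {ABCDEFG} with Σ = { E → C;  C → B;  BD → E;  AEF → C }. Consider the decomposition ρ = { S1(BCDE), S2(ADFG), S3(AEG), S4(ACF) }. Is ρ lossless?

No

Chase test. Columns are ABCDEFG; row i has aⱼ where attribute j ∈ Si, else bᵢⱼ.
Initial tableau (one row per fragment):
  row 1: b11 a2 a3 a4 a5 b16 b17
  row 2: a1 b22 b23 a4 b25 a6 a7
  row 3: a1 b32 b33 b34 a5 b36 a7
  row 4: a1 b42 a3 b44 b45 a6 b47
Rows 1 and 3 agree on E; apply E→C and equate their C entries.
Rows 1 and 3 agree on C; apply C→B and equate their B entries.
Rows 1 and 4 agree on C; apply C→B and equate their B entries.
No row becomes fully distinguished — the join is lossy.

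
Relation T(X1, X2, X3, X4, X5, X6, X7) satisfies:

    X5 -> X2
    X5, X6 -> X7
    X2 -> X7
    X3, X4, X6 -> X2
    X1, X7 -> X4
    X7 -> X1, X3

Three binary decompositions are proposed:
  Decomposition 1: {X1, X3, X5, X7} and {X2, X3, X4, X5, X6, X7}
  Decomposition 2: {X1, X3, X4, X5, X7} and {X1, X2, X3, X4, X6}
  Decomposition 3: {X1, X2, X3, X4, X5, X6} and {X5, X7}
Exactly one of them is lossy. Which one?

Decomposition 1: common = {X3, X5, X7}, closure = {X1, X2, X3, X4, X5, X7} → lossless.
Decomposition 2: common = {X1, X3, X4}, closure = {X1, X3, X4} → lossy.
Decomposition 3: common = {X5}, closure = {X1, X2, X3, X4, X5, X7} → lossless.

Decomposition 2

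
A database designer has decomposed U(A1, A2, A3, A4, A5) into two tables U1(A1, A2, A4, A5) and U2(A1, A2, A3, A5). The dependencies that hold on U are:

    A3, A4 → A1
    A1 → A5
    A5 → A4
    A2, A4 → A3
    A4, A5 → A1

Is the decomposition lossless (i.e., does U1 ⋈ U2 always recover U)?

Common attributes: U1 ∩ U2 = {A1, A2, A5}.
Closure of {A1, A2, A5}: A5 → A4 applies, adding A4; A2, A4 → A3 applies, adding A3. So (A1, A2, A5)⁺ = {A1, A2, A3, A4, A5}.
This closure contains every attribute of U1, so U1 ∩ U2 → U1. The join is lossless.

Yes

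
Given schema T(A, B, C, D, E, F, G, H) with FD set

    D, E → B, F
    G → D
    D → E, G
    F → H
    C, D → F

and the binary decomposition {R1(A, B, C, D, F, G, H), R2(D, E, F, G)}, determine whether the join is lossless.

Common attributes: R1 ∩ R2 = {D, F, G}.
Closure of {D, F, G}: D → E, G applies, adding E; F → H applies, adding H; D, E → B, F applies, adding B. So (D, F, G)⁺ = {B, D, E, F, G, H}.
This closure contains every attribute of R2, so R1 ∩ R2 → R2. The join is lossless.

Yes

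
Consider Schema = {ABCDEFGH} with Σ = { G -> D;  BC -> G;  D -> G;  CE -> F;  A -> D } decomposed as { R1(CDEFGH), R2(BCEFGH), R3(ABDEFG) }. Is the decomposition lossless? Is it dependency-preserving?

lossy but dependency-preserving

Lossless test (chase): Rows 1 and 2 agree on G; apply G→D and equate their D entries. No row becomes fully distinguished — the join is lossy.
Dependency preservation: every FD's attributes lie within a single fragment, so each can be enforced locally — preserved.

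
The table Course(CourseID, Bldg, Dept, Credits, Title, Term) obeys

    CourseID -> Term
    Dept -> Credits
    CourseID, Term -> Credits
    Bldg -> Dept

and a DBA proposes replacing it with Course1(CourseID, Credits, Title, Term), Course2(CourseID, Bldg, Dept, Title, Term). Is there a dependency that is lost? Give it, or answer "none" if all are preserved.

Dept -> Credits

Check Dept → Credits: no single fragment contains all of {Dept, Credits}, and the restricted closure of {Dept} across the fragments never reaches {Credits}.
CourseID → Term is preserved.
CourseID, Term → Credits is preserved.
Bldg → Dept is preserved.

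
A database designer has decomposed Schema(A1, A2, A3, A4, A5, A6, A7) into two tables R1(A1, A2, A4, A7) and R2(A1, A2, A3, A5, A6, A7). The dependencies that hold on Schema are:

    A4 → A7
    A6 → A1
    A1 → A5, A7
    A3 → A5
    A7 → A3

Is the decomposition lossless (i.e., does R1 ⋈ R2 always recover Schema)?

Common attributes: R1 ∩ R2 = {A1, A2, A7}.
Closure of {A1, A2, A7}: A1 → A5, A7 applies, adding A5; A7 → A3 applies, adding A3. So (A1, A2, A7)⁺ = {A1, A2, A3, A5, A7}.
The closure contains neither all of R1 = {A1, A2, A4, A7} nor all of R2 = {A1, A2, A3, A5, A6, A7}, so the common attributes are not a superkey of either fragment. The join is lossy.

No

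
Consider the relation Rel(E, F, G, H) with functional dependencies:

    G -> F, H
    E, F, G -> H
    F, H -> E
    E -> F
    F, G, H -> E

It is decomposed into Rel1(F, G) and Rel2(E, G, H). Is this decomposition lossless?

Common attributes: Rel1 ∩ Rel2 = {G}.
Closure of {G}: G → F, H applies, adding F, H; F, H → E applies, adding E. So (G)⁺ = {E, F, G, H}.
This closure contains every attribute of Rel1, so Rel1 ∩ Rel2 → Rel1. The join is lossless.

Yes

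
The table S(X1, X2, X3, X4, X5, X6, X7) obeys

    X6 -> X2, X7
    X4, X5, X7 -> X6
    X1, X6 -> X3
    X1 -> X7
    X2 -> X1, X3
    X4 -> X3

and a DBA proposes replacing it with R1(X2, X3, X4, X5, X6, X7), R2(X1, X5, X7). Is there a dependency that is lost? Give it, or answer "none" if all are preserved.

X2 -> X1, X3

Check X2 → X1, X3: no single fragment contains all of {X1, X2, X3}, and the restricted closure of {X2} across the fragments never reaches {X1, X3}.
X6 → X2, X7 is preserved.
X4, X5, X7 → X6 is preserved.
X1, X6 → X3 is preserved.
X1 → X7 is preserved.
X4 → X3 is preserved.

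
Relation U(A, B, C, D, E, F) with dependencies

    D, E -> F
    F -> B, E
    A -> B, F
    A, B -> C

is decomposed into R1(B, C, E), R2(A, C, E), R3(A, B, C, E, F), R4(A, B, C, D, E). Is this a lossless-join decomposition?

Yes

Chase test. Columns are A, B, C, D, E, F; row i has aⱼ where attribute j ∈ Ri, else bᵢⱼ.
Initial tableau (one row per fragment):
  row 1: b11 a2 a3 b14 a5 b16
  row 2: a1 b22 a3 b24 a5 b26
  row 3: a1 a2 a3 b34 a5 a6
  row 4: a1 a2 a3 a4 a5 b46
Rows 2 and 3 agree on A; apply A→B, F and equate their B, F entries.
Rows 2 and 4 agree on A; apply A→B, F and equate their B, F entries.
Row 4 is now all distinguished symbols — the join is lossless.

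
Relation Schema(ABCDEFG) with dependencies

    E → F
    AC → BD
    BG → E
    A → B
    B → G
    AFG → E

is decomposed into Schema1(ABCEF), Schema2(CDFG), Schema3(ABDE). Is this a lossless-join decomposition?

No

Chase test. Columns are ABCDEFG; row i has aⱼ where attribute j ∈ Schemai, else bᵢⱼ.
Initial tableau (one row per fragment):
  row 1: a1 a2 a3 b14 a5 a6 b17
  row 2: b21 b22 a3 a4 b25 a6 a7
  row 3: a1 a2 b33 a4 a5 b36 b37
Rows 1 and 3 agree on E; apply E→F and equate their F entries.
Rows 1 and 3 agree on B; apply B→G and equate their G entries.
No row becomes fully distinguished — the join is lossy.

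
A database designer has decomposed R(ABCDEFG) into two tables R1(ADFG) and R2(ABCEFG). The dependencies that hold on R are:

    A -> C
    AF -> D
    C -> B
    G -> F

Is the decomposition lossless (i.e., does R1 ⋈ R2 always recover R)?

Yes

Common attributes: R1 ∩ R2 = {AFG}.
Closure of {AFG}: A → C applies, adding C; AF → D applies, adding D; C → B applies, adding B. So (AFG)⁺ = {ABCDFG}.
This closure contains every attribute of R1, so R1 ∩ R2 → R1. The join is lossless.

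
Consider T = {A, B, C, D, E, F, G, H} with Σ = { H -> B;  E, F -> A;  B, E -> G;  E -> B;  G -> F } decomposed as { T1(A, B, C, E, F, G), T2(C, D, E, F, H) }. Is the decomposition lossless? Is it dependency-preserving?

lossless but not dependency-preserving

Lossless test: (C, E, F)⁺ = {A, B, C, E, F, G}, which contains all of one fragment — lossless.
Dependency preservation: the restricted closure of {H} across the fragments never reaches {B}, so H → B cannot be enforced without a join — not preserved.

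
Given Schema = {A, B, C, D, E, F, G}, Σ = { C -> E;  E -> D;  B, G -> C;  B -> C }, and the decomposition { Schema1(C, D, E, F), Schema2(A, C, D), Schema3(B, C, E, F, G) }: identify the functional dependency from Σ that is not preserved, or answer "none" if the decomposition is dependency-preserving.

none

C → E lies within Schema1.
E → D lies within Schema1.
B, G → C lies within Schema3.
B → C lies within Schema3.
Every dependency is enforceable on the fragments, so the decomposition is dependency-preserving.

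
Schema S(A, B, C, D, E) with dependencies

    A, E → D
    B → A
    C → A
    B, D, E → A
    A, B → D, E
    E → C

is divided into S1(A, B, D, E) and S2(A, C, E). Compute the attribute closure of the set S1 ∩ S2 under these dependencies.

S1 ∩ S2 = {A, E}.
A, E → D applies, adding D
E → C applies, adding C
Closure: {A, C, D, E}.

A, C, D, E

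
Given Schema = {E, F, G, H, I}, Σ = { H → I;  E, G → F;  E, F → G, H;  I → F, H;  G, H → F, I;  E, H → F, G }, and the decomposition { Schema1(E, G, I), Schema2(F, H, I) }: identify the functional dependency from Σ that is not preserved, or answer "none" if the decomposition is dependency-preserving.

E, F → G, H

Check E, F → G, H: no single fragment contains all of {E, F, G, H}, and the restricted closure of {E, F} across the fragments never reaches {G, H}.
H → I is preserved.
E, G → F is preserved.
I → F, H is preserved.
G, H → F, I is preserved.
E, H → F, G is preserved.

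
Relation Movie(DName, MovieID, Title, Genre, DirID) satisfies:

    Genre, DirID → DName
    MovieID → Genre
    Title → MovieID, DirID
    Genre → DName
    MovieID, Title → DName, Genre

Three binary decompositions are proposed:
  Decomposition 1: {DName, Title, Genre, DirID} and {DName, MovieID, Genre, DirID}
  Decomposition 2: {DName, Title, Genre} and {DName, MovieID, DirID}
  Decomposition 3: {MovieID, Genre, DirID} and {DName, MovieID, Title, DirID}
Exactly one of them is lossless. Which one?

Decomposition 1: common = {DName, Genre, DirID}, closure = {DName, Genre, DirID} → lossy.
Decomposition 2: common = {DName}, closure = {DName} → lossy.
Decomposition 3: common = {MovieID, DirID}, closure = {DName, MovieID, Genre, DirID} → lossless.

Decomposition 3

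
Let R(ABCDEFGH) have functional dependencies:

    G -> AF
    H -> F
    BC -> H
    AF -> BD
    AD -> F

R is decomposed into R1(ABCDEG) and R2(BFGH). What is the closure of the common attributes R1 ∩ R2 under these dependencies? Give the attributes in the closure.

ABDFG

R1 ∩ R2 = {BG}.
G → AF applies, adding AF
AF → BD applies, adding D
Closure: {ABDFG}.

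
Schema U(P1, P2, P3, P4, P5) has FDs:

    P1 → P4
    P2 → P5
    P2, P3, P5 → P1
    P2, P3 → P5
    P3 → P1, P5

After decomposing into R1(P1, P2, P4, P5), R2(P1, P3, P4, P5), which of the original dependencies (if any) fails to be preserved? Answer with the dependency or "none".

none

P1 → P4 lies within R1.
P2 → P5 lies within R1.
P2, P3, P5 → P1: restricted closure across fragments reaches P1.
P2, P3 → P5: restricted closure across fragments reaches P5.
P3 → P1, P5 lies within R2.
Every dependency is enforceable on the fragments, so the decomposition is dependency-preserving.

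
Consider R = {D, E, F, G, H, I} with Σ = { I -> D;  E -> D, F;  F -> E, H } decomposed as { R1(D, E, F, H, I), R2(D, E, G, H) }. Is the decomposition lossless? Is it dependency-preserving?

Lossless test: (D, E, H)⁺ = {D, E, F, H}, which is a superkey of neither fragment — lossy.
Dependency preservation: every FD's attributes lie within a single fragment, so each can be enforced locally — preserved.

lossy but dependency-preserving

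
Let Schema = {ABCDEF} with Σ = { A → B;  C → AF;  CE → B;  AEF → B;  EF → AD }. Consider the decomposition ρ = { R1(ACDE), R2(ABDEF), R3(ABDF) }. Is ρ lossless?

Chase test. Columns are ABCDEF; row i has aⱼ where attribute j ∈ Ri, else bᵢⱼ.
Initial tableau (one row per fragment):
  row 1: a1 b12 a3 a4 a5 b16
  row 2: a1 a2 b23 a4 a5 a6
  row 3: a1 a2 b33 a4 b35 a6
Rows 1 and 2 agree on A; apply A→B and equate their B entries.
No row becomes fully distinguished — the join is lossy.

No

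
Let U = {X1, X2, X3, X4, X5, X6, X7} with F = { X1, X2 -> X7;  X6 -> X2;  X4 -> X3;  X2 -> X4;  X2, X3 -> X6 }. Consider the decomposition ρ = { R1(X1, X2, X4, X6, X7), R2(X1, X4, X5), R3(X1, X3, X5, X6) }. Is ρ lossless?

Yes

Chase test. Columns are X1, X2, X3, X4, X5, X6, X7; row i has aⱼ where attribute j ∈ Ri, else bᵢⱼ.
Initial tableau (one row per fragment):
  row 1: a1 a2 b13 a4 b15 a6 a7
  row 2: a1 b22 b23 a4 a5 b26 b27
  row 3: a1 b32 a3 b34 a5 a6 b37
Rows 1 and 3 agree on X6; apply X6→X2 and equate their X2 entries.
Rows 1 and 2 agree on X4; apply X4→X3 and equate their X3 entries.
Rows 1 and 3 agree on X2; apply X2→X4 and equate their X4 entries.
Rows 1 and 3 agree on X1, X2; apply X1, X2→X7 and equate their X7 entries.
Rows 1 and 3 agree on X4; apply X4→X3 and equate their X3 entries.
Row 3 is now all distinguished symbols — the join is lossless.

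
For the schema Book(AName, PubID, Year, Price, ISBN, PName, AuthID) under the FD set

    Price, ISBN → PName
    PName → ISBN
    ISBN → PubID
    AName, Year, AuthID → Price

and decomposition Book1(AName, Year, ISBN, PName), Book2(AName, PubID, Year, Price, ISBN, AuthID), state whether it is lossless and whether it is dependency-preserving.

Lossless test: (AName, Year, ISBN)⁺ = {AName, PubID, Year, ISBN}, which is a superkey of neither fragment — lossy.
Dependency preservation: the restricted closure of {Price, ISBN} across the fragments never reaches {PName}, so Price, ISBN → PName cannot be enforced without a join — not preserved.

lossy and not dependency-preserving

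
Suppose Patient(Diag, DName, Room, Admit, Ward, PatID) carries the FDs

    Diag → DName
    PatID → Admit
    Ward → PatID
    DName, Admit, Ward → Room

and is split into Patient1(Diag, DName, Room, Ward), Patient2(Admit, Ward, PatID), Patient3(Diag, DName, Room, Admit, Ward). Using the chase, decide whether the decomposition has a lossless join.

Yes

Chase test. Columns are Diag, DName, Room, Admit, Ward, PatID; row i has aⱼ where attribute j ∈ Patienti, else bᵢⱼ.
Initial tableau (one row per fragment):
  row 1: a1 a2 a3 b14 a5 b16
  row 2: b21 b22 b23 a4 a5 a6
  row 3: a1 a2 a3 a4 a5 b36
Rows 1 and 2 agree on Ward; apply Ward→PatID and equate their PatID entries.
Rows 1 and 3 agree on Ward; apply Ward→PatID and equate their PatID entries.
Rows 1 and 2 agree on PatID; apply PatID→Admit and equate their Admit entries.
Row 1 is now all distinguished symbols — the join is lossless.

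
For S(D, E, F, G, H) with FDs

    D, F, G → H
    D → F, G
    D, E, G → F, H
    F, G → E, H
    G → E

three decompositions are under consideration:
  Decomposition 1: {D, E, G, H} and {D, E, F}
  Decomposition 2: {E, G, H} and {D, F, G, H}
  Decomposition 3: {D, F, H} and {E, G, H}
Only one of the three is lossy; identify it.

Decomposition 1: common = {D, E}, closure = {D, E, F, G, H} → lossless.
Decomposition 2: common = {G, H}, closure = {E, G, H} → lossless.
Decomposition 3: common = {H}, closure = {H} → lossy.

Decomposition 3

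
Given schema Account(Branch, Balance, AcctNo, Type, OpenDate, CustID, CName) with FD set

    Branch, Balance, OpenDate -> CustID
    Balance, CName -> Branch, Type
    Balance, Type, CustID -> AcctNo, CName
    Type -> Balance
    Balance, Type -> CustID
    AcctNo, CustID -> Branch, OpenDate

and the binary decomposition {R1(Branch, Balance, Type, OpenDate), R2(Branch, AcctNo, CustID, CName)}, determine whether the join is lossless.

Common attributes: R1 ∩ R2 = {Branch}.
No dependency enlarges {Branch}, so (Branch)⁺ = {Branch}.
The closure contains neither all of R1 = {Branch, Balance, Type, OpenDate} nor all of R2 = {Branch, AcctNo, CustID, CName}, so the common attributes are not a superkey of either fragment. The join is lossy.

No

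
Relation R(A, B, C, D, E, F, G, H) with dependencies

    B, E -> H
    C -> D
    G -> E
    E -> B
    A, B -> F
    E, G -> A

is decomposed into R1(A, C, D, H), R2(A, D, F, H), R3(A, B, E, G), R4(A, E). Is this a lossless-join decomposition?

Chase test. Columns are A, B, C, D, E, F, G, H; row i has aⱼ where attribute j ∈ Ri, else bᵢⱼ.
Initial tableau (one row per fragment):
  row 1: a1 b12 a3 a4 b15 b16 b17 a8
  row 2: a1 b22 b23 a4 b25 a6 b27 a8
  row 3: a1 a2 b33 b34 a5 b36 a7 b38
  row 4: a1 b42 b43 b44 a5 b46 b47 b48
Rows 3 and 4 agree on E; apply E→B and equate their B entries.
Rows 3 and 4 agree on A, B; apply A, B→F and equate their F entries.
Rows 3 and 4 agree on B, E; apply B, E→H and equate their H entries.
No row becomes fully distinguished — the join is lossy.

No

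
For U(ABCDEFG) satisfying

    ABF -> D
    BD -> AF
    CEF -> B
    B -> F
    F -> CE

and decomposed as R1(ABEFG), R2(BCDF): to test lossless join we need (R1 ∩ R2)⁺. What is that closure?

R1 ∩ R2 = {BF}.
F → CE applies, adding CE
Closure: {BCEF}.

BCEF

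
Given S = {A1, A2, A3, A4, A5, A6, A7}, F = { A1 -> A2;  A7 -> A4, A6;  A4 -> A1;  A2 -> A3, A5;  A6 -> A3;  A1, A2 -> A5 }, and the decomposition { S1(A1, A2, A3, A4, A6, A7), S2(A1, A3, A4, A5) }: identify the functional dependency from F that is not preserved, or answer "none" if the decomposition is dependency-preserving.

Check A2 → A3, A5: no single fragment contains all of {A2, A3, A5}, and the restricted closure of {A2} across the fragments never reaches {A3, A5}.
A1 → A2 is preserved.
A7 → A4, A6 is preserved.
A4 → A1 is preserved.
A6 → A3 is preserved.
A1, A2 → A5 is preserved.

A2 -> A3, A5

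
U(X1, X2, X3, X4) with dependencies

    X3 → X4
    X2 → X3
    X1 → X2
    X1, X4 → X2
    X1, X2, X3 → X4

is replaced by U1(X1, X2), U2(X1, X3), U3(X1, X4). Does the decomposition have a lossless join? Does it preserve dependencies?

lossless but not dependency-preserving

Lossless test (chase): Rows 1 and 2 agree on X1; apply X1→X2 and equate their X2 entries. Rows 1 and 3 agree on X1; apply X1→X2 and equate their X2 entries. Rows 1 and 2 agree on X2; apply X2→X3 and equate their X3 entries. Rows 1 and 3 agree on X2; apply X2→X3 and equate their X3 entries. Rows 1 and 2 agree on X1, X2, X3; apply X1, X2, X3→X4 and equate their X4 entries. Rows 1 and 3 agree on X1, X2, X3; apply X1, X2, X3→X4 and equate their X4 entries. Row 1 is now all distinguished symbols — the join is lossless.
Dependency preservation: the restricted closure of {X3} across the fragments never reaches {X4}, so X3 → X4 cannot be enforced without a join — not preserved.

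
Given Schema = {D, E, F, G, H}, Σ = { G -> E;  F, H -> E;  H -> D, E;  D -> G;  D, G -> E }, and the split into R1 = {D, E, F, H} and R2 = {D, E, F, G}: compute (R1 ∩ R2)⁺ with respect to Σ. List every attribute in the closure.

R1 ∩ R2 = {D, E, F}.
D → G applies, adding G
Closure: {D, E, F, G}.

D, E, F, G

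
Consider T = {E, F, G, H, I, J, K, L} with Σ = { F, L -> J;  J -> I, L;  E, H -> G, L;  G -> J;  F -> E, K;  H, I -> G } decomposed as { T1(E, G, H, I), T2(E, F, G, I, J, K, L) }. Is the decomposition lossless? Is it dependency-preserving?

lossy but dependency-preserving

Lossless test: (E, G, I)⁺ = {E, G, I, J, L}, which is a superkey of neither fragment — lossy.
Dependency preservation: E, H → G, L is not contained in any single fragment, but the restricted closure of its left-hand side across the fragments still reaches the right-hand side; the remaining FDs each lie inside some fragment. All dependencies are preserved.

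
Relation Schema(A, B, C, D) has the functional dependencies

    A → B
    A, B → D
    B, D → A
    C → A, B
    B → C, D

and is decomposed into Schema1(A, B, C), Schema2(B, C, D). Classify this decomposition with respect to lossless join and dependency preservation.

lossless and dependency-preserving

Lossless test: (B, C)⁺ = {A, B, C, D}, which contains all of one fragment — lossless.
Dependency preservation: A, B → D; B, D → A are not contained in any single fragment, but the restricted closure of each left-hand side across the fragments still reaches the right-hand side; the remaining FDs each lie inside some fragment. All dependencies are preserved.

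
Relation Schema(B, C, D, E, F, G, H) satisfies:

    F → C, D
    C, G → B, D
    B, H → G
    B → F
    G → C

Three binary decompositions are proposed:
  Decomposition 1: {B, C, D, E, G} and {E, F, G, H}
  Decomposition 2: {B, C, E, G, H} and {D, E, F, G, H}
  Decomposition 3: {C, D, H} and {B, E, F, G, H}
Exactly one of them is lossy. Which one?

Decomposition 1: common = {E, G}, closure = {B, C, D, E, F, G} → lossless.
Decomposition 2: common = {E, G, H}, closure = {B, C, D, E, F, G, H} → lossless.
Decomposition 3: common = {H}, closure = {H} → lossy.

Decomposition 3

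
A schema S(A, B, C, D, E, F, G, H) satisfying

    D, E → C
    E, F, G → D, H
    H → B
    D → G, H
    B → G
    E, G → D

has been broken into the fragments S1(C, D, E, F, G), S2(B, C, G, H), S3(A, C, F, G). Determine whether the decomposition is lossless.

No

Chase test. Columns are A, B, C, D, E, F, G, H; row i has aⱼ where attribute j ∈ Si, else bᵢⱼ.
Initial tableau (one row per fragment):
  row 1: b11 b12 a3 a4 a5 a6 a7 b18
  row 2: b21 a2 a3 b24 b25 b26 a7 a8
  row 3: a1 b32 a3 b34 b35 a6 a7 b38
No row becomes fully distinguished — the join is lossy.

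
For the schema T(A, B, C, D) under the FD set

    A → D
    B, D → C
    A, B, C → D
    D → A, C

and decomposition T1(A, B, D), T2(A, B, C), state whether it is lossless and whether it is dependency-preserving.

Lossless test: (A, B)⁺ = {A, B, C, D}, which contains all of one fragment — lossless.
Dependency preservation: B, D → C; A, B, C → D; D → A, C are not contained in any single fragment, but the restricted closure of each left-hand side across the fragments still reaches the right-hand side; the remaining FDs each lie inside some fragment. All dependencies are preserved.

lossless and dependency-preserving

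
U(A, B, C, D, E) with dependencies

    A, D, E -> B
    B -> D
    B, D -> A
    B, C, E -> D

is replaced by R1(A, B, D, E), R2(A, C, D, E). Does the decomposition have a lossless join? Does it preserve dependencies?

lossless and dependency-preserving

Lossless test: (A, D, E)⁺ = {A, B, D, E}, which contains all of one fragment — lossless.
Dependency preservation: B, C, E → D is not contained in any single fragment, but the restricted closure of its left-hand side across the fragments still reaches the right-hand side; the remaining FDs each lie inside some fragment. All dependencies are preserved.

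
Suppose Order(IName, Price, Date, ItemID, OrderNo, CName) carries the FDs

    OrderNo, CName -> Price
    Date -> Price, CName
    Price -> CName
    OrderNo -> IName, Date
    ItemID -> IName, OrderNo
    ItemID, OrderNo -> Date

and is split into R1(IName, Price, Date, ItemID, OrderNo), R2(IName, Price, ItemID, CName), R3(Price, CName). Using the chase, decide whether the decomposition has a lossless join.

Yes

Chase test. Columns are IName, Price, Date, ItemID, OrderNo, CName; row i has aⱼ where attribute j ∈ Ri, else bᵢⱼ.
Initial tableau (one row per fragment):
  row 1: a1 a2 a3 a4 a5 b16
  row 2: a1 a2 b23 a4 b25 a6
  row 3: b31 a2 b33 b34 b35 a6
Rows 1 and 2 agree on Price; apply Price→CName and equate their CName entries.
Rows 1 and 2 agree on ItemID; apply ItemID→IName, OrderNo and equate their IName, OrderNo entries.
Rows 1 and 2 agree on ItemID, OrderNo; apply ItemID, OrderNo→Date and equate their Date entries.
Row 1 is now all distinguished symbols — the join is lossless.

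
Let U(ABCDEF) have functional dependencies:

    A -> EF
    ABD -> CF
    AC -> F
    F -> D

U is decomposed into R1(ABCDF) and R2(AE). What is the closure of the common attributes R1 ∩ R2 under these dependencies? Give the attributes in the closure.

R1 ∩ R2 = {A}.
A → EF applies, adding EF
F → D applies, adding D
Closure: {ADEF}.

ADEF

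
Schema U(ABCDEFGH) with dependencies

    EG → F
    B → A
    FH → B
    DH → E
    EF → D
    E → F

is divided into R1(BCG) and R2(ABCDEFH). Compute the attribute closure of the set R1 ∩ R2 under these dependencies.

R1 ∩ R2 = {BC}.
B → A applies, adding A
Closure: {ABC}.

ABC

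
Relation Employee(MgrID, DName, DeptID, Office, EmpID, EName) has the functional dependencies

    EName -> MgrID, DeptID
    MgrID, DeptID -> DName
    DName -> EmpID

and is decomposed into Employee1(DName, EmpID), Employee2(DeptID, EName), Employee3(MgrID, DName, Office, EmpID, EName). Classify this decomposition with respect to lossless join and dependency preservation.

lossless but not dependency-preserving

Lossless test (chase): Rows 2 and 3 agree on EName; apply EName→MgrID, DeptID and equate their MgrID, DeptID entries. Rows 2 and 3 agree on MgrID, DeptID; apply MgrID, DeptID→DName and equate their DName entries. Rows 1 and 2 agree on DName; apply DName→EmpID and equate their EmpID entries. Row 3 is now all distinguished symbols — the join is lossless.
Dependency preservation: the restricted closure of {MgrID, DeptID} across the fragments never reaches {DName}, so MgrID, DeptID → DName cannot be enforced without a join — not preserved.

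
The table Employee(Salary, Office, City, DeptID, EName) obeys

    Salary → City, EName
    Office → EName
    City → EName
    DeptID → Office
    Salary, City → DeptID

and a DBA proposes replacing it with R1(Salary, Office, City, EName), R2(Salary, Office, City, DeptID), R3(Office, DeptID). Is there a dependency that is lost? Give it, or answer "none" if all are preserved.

none

Salary → City, EName lies within R1.
Office → EName lies within R1.
City → EName lies within R1.
DeptID → Office lies within R2.
Salary, City → DeptID lies within R2.
Every dependency is enforceable on the fragments, so the decomposition is dependency-preserving.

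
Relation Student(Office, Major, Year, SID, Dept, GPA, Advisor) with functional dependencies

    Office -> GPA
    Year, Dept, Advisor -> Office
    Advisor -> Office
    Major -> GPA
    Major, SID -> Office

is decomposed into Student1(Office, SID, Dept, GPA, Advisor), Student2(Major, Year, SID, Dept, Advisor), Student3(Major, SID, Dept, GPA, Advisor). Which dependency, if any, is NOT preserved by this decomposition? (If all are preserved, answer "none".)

Major, SID -> Office

Check Major, SID → Office: no single fragment contains all of {Office, Major, SID}, and the restricted closure of {Major, SID} across the fragments never reaches {Office}.
Office → GPA is preserved.
Year, Dept, Advisor → Office is preserved.
Advisor → Office is preserved.
Major → GPA is preserved.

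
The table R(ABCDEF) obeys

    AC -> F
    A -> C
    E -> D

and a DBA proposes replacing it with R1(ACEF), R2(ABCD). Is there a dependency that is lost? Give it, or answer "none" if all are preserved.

E -> D

Check E → D: no single fragment contains all of {DE}, and the restricted closure of {E} across the fragments never reaches {D}.
AC → F is preserved.
A → C is preserved.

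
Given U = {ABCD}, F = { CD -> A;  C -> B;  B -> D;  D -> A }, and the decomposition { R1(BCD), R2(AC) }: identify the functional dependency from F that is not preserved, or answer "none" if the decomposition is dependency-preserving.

D -> A

Check D → A: no single fragment contains all of {AD}, and the restricted closure of {D} across the fragments never reaches {A}.
CD → A is preserved.
C → B is preserved.
B → D is preserved.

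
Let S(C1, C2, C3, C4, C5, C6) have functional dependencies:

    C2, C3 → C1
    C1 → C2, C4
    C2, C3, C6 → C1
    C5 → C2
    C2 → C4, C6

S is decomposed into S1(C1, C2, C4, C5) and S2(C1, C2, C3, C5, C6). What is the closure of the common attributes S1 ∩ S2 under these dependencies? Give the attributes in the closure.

S1 ∩ S2 = {C1, C2, C5}.
C1 → C2, C4 applies, adding C4
C2 → C4, C6 applies, adding C6
Closure: {C1, C2, C4, C5, C6}.

C1, C2, C4, C5, C6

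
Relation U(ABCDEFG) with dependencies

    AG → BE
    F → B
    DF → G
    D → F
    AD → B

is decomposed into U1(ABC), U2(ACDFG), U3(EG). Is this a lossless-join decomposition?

Chase test. Columns are ABCDEFG; row i has aⱼ where attribute j ∈ Ui, else bᵢⱼ.
Initial tableau (one row per fragment):
  row 1: a1 a2 a3 b14 b15 b16 b17
  row 2: a1 b22 a3 a4 b25 a6 a7
  row 3: b31 b32 b33 b34 a5 b36 a7
No row becomes fully distinguished — the join is lossy.

No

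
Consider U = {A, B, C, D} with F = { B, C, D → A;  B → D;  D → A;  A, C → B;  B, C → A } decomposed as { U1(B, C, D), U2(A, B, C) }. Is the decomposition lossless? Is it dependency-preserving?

Lossless test: (B, C)⁺ = {A, B, C, D}, which contains all of one fragment — lossless.
Dependency preservation: the restricted closure of {D} across the fragments never reaches {A}, so D → A cannot be enforced without a join — not preserved.

lossless but not dependency-preserving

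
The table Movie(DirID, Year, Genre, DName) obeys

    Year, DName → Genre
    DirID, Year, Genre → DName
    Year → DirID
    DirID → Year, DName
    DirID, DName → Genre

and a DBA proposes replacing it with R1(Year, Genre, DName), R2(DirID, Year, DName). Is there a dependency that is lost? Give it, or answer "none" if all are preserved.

none

Year, DName → Genre lies within R1.
DirID, Year, Genre → DName: restricted closure across fragments reaches DName.
Year → DirID lies within R2.
DirID → Year, DName lies within R2.
DirID, DName → Genre: restricted closure across fragments reaches Genre.
Every dependency is enforceable on the fragments, so the decomposition is dependency-preserving.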